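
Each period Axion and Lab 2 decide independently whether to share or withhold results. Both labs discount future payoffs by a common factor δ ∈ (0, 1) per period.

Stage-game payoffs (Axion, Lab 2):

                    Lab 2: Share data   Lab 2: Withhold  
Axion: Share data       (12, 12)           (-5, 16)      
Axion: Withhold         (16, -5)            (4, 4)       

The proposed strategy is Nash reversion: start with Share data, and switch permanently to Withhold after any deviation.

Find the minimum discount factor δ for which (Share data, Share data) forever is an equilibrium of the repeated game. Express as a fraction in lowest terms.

1/3

Under grim trigger the critical discount factor is (T−C)/(T−P) with T = 16, C = 12, P = 4.
δ* = (16−12)/(16−4) = 4/12 = 1/3.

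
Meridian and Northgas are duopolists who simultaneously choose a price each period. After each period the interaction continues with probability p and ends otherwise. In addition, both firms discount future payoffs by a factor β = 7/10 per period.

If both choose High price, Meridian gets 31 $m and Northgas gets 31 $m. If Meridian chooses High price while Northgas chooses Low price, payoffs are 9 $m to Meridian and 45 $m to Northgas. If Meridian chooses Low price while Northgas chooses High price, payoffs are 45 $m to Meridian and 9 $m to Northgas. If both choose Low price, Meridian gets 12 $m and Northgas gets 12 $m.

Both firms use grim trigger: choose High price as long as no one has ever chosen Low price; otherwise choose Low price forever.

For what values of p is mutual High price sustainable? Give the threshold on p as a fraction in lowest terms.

20/33

With continuation probability p and discount β, the effective per-period discount factor is βp.
Grim-trigger IC: βp ≥ (45−31)/(45−12) = 14/33.
So p ≥ (14/33)/(7/10) = 20/33.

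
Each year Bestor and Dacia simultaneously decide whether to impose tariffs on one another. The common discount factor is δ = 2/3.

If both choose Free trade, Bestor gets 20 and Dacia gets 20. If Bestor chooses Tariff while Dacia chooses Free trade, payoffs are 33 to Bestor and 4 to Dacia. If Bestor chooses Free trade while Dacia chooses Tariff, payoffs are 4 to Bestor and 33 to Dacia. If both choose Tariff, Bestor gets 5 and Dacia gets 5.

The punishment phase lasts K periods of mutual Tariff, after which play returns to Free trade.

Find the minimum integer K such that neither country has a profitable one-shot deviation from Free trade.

2

No profitable deviation requires (20−5)(δ+…+δ^K) ≥ 33−20, i.e. δ+…+δ^K ≥ 13/15 ≈ 0.8667.
With δ = 2/3, the partial sums are K=1: 0.6667, K=2: 1.1111.
K = 2 is the first length at which the sum reaches 0.8667.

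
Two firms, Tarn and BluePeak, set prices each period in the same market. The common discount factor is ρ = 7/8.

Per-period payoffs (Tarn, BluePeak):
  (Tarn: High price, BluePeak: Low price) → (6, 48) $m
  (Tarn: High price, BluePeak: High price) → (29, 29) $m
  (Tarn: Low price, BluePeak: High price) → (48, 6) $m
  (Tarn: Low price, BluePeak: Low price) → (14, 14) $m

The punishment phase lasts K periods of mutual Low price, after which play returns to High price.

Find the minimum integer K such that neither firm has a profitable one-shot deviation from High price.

No profitable deviation requires (29−14)(ρ+…+ρ^K) ≥ 48−29, i.e. ρ+…+ρ^K ≥ 19/15 ≈ 1.2667.
With ρ = 7/8, the partial sums are K=1: 0.8750, K=2: 1.6406.
K = 2 is the first length at which the sum reaches 1.2667.

2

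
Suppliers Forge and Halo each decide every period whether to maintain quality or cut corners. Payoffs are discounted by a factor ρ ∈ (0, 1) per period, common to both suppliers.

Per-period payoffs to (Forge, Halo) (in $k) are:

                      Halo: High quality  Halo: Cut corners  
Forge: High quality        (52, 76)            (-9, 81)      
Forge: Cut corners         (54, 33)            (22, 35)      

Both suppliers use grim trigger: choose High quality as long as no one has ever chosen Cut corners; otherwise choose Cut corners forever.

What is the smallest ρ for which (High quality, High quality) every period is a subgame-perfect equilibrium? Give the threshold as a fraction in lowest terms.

5/46

For Forge: deviation gain 54−52 = 2, per-period punishment loss 52−22 = 30. IC gives ρ ≥ 2/32 = 1/16.
For Halo: gain 5, loss 41 per period, so ρ ≥ 5/46.
The tighter constraint is Halo's, so cooperation needs ρ ≥ 5/46.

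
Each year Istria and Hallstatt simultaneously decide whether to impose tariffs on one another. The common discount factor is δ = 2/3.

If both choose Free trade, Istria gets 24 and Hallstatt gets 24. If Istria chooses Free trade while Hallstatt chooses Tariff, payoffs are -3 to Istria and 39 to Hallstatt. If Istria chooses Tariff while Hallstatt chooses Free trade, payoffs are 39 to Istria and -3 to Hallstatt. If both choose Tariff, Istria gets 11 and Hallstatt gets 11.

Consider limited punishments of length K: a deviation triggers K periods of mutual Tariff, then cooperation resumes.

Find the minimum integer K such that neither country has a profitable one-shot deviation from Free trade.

3

No profitable deviation requires (24−11)(δ+…+δ^K) ≥ 39−24, i.e. δ+…+δ^K ≥ 15/13 ≈ 1.1538.
With δ = 2/3, the partial sums are K=1: 0.6667, K=2: 1.1111, K=3: 1.4074.
K = 3 is the first length at which the sum reaches 1.1538.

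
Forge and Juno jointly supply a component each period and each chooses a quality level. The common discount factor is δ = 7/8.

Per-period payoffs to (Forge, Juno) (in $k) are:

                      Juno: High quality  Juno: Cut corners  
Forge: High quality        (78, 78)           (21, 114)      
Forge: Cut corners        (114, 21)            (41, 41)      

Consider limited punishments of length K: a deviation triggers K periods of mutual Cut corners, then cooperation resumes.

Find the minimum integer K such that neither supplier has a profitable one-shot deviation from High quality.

2

No profitable deviation requires (78−41)(δ+…+δ^K) ≥ 114−78, i.e. δ+…+δ^K ≥ 36/37 ≈ 0.9730.
With δ = 7/8, the partial sums are K=1: 0.8750, K=2: 1.6406.
K = 2 is the first length at which the sum reaches 0.9730.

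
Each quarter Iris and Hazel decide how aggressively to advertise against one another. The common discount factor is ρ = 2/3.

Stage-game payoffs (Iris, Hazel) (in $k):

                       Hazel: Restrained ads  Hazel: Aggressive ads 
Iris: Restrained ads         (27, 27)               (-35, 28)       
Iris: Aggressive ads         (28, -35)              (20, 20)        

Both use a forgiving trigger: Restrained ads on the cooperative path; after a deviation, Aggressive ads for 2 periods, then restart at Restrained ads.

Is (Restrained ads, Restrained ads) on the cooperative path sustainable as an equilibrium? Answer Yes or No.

IC: ρ+…+ρ^2 ≥ (28−27)/(27−20) = 1/7.
At ρ = 2/3: partial sum = 1.1111 ≥ 0.1429. Cooperation sustainable.

Yes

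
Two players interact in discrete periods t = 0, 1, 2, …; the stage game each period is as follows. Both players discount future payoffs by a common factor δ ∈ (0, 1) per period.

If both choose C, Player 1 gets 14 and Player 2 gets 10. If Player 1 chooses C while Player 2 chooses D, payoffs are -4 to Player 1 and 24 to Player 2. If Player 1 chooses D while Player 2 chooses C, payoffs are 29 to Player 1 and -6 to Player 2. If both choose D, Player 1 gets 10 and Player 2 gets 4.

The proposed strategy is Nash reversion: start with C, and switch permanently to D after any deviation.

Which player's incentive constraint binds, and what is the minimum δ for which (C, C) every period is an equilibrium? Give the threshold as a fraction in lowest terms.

Player 1; δ ≥ 15/19

Player 1's threshold: (29−14)/(29−10) = 15/19.
Player 2's threshold: (24−10)/(24−4) = 7/10.
15/19 > 7/10, so Player 1 binds and δ* = 15/19.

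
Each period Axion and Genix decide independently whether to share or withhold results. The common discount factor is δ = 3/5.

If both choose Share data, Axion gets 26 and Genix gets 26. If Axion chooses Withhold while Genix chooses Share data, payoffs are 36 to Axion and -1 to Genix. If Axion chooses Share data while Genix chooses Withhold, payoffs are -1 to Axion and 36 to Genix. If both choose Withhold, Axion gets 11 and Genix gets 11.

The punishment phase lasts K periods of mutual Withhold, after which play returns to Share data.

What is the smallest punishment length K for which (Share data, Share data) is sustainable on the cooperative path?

2

IC: δ(1−δ^K)/(1−δ) ≥ (36−26)/(26−11) = 2/3.
With δ = 3/5: need 1 − δ^K ≥ 2/3·(1−3/5)/(3/5), i.e. δ^K ≤ 0.5556.
Since (3/5)^1 = 0.6000 and (3/5)^2 = 0.3600, the smallest such K is 2.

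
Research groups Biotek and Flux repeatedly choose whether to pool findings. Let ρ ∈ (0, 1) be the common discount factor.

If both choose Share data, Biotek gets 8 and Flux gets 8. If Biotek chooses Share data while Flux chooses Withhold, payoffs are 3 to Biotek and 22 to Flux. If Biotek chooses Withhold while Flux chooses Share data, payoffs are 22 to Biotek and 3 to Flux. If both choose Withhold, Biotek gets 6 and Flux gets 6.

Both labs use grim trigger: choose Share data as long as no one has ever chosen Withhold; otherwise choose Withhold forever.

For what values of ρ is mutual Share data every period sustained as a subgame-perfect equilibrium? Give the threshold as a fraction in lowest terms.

8/(1−ρ) ≥ 22 + 6ρ/(1−ρ)
8 ≥ 22 − 16ρ
ρ ≥ 14/16 = 7/8.

7/8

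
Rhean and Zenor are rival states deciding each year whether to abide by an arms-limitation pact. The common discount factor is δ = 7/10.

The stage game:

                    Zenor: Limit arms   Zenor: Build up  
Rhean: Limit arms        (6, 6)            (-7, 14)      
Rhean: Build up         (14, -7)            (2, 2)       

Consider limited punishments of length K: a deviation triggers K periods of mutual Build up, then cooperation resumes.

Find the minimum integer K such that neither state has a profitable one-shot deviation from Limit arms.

6

Need Σ_{k=1}^{K} δ^k ≥ (14−6)/(6−2) = 2.0000 at δ = 7/10.
At K = 5 the sum is 1.9412 < 2.0000; at K = 6 it is 2.0588 ≥ 2.0000.
So the minimum punishment length is K = 6.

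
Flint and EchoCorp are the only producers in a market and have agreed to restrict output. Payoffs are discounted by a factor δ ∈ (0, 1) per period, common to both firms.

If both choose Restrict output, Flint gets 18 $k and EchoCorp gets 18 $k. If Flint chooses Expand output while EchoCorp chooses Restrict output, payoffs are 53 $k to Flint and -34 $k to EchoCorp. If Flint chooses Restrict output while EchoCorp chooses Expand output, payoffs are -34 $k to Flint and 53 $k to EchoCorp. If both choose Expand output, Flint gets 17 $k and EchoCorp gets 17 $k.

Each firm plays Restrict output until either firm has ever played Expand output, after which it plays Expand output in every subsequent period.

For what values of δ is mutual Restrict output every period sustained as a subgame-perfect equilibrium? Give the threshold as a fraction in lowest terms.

18/(1−δ) ≥ 53 + 17δ/(1−δ)
18 ≥ 53 − 36δ
δ ≥ 35/36.

35/36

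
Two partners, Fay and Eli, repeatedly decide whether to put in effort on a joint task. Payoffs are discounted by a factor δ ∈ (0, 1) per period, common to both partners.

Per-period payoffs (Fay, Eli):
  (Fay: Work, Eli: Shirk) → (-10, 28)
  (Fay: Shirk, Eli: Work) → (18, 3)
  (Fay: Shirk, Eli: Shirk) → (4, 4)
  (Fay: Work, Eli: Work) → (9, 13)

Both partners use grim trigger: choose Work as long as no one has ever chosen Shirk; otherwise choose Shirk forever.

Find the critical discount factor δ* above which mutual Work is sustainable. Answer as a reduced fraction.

9/14

Fay's threshold: (18−9)/(18−4) = 9/14.
Eli's threshold: (28−13)/(28−4) = 5/8.
9/14 > 5/8, so Fay binds and δ* = 9/14.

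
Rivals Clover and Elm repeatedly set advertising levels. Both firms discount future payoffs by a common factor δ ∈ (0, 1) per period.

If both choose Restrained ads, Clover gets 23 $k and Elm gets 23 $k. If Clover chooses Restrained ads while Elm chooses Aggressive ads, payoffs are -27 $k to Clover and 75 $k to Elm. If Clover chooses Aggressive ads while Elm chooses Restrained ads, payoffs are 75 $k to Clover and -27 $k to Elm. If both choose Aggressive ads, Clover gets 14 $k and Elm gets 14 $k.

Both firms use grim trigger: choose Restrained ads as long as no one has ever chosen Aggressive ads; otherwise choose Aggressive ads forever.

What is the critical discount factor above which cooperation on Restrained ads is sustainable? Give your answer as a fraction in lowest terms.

52/61

Cooperation forever yields 23 each period: 23/(1−δ).
Deviating yields 75 once, then 14 forever: 75 + 14δ/(1−δ).
No profitable deviation requires 23/(1−δ) ≥ 75 + 14δ/(1−δ).
Multiplying by (1−δ): 23 ≥ 75(1−δ) + 14δ = 75 − 61δ.
So 61δ ≥ 52, i.e. δ ≥ 52/61.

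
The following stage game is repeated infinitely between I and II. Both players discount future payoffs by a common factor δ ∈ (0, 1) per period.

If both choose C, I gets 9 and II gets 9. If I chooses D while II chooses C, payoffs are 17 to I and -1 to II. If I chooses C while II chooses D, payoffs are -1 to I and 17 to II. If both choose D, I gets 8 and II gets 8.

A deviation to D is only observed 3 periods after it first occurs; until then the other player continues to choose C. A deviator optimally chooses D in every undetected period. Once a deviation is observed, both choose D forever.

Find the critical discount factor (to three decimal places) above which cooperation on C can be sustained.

A deviator earns 17 for 3 periods, then 8 forever; cooperating earns 9 forever. Multiplying the IC by (1−δ):
9 ≥ 17(1−δ^3) + 8δ^3, so 9·δ^3 ≥ 8 and δ^3 ≥ 8/9.
δ ≥ (8/9)^(1/3) ≈ 0.961.

0.961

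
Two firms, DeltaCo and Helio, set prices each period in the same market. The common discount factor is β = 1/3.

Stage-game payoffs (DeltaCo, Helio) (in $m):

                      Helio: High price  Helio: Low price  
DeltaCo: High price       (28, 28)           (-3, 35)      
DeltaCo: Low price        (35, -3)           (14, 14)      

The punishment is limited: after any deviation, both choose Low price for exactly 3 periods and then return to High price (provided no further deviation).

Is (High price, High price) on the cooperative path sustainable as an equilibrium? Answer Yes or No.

No

IC: β+…+β^3 ≥ (35−28)/(28−14) = 1/2.
At β = 1/3: partial sum = 0.4815 < 0.5000. Cooperation not sustainable.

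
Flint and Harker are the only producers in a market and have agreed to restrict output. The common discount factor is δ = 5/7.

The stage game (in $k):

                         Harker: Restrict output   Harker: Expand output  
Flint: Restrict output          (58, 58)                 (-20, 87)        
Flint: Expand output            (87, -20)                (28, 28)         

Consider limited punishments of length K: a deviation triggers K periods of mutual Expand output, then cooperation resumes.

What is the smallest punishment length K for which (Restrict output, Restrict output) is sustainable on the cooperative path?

2

IC: δ(1−δ^K)/(1−δ) ≥ (87−58)/(58−28) = 29/30.
With δ = 5/7: need 1 − δ^K ≥ 29/30·(1−5/7)/(5/7), i.e. δ^K ≤ 0.6133.
Since (5/7)^1 = 0.7143 and (5/7)^2 = 0.5102, the smallest such K is 2.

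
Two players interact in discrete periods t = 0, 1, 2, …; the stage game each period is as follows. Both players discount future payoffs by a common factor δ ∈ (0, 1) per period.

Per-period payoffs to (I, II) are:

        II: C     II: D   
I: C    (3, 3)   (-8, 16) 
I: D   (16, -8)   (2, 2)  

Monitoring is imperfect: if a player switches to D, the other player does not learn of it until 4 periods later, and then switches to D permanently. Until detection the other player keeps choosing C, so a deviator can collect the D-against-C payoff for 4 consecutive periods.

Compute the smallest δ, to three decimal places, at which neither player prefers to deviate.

Deviating for the 4 undetected periods gains 16−3 = 13 per period over cooperation, then loses 3−2 = 1 per period forever once punishment starts.
Gain: 13(1 + δ + … + δ^3); loss: 1·δ^4/(1−δ).
No profitable deviation ⇔ 13(1−δ^4) ≤ 1·δ^4, i.e. δ^4 ≥ 13/(13+1) = 13/14.
Hence δ ≥ (13/14)^(1/4) ≈ 0.982.

0.982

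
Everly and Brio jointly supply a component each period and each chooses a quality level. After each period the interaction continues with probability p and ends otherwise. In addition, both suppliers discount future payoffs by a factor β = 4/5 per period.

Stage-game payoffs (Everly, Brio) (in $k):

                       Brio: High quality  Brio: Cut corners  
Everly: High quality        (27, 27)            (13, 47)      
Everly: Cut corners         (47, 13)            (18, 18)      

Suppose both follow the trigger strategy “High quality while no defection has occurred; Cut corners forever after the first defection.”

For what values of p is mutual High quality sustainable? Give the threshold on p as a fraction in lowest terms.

Expected continuation weight on next period's payoff is β·p = 4/5·p, which plays the role of the discount factor.
Cooperation requires 4/5·p ≥ (47−27)/(47−18) = 20/29, hence p ≥ 25/29.

25/29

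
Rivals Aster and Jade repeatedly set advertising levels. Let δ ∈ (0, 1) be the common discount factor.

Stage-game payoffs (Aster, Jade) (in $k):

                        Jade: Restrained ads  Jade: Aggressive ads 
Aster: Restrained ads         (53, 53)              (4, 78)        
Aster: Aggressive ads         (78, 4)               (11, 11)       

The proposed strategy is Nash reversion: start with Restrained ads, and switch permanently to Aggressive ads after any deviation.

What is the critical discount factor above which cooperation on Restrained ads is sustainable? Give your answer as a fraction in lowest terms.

Cooperation forever yields 53 each period: 53/(1−δ).
Deviating yields 78 once, then 11 forever: 78 + 11δ/(1−δ).
No profitable deviation requires 53/(1−δ) ≥ 78 + 11δ/(1−δ).
Multiplying by (1−δ): 53 ≥ 78(1−δ) + 11δ = 78 − 67δ.
So 67δ ≥ 25, i.e. δ ≥ 25/67.

25/67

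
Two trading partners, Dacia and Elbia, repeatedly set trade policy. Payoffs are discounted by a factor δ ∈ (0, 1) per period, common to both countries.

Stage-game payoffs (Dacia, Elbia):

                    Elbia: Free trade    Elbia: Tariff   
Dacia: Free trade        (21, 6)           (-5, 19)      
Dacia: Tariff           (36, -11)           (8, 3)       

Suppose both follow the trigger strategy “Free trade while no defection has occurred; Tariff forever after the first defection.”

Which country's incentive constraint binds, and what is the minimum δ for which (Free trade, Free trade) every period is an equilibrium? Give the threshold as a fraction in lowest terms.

Elbia; δ ≥ 13/16

Dacia: cooperation gives 21 each period; deviation gives 36 once then 8 forever.
  21/(1−δ) ≥ 36 + 8δ/(1−δ) ⇒ δ ≥ 15/28.
Elbia: cooperation gives 6 each period; deviation gives 19 once then 3 forever.
  δ ≥ 13/16.
Both must hold, so the binding constraint is Elbia's: δ ≥ 13/16.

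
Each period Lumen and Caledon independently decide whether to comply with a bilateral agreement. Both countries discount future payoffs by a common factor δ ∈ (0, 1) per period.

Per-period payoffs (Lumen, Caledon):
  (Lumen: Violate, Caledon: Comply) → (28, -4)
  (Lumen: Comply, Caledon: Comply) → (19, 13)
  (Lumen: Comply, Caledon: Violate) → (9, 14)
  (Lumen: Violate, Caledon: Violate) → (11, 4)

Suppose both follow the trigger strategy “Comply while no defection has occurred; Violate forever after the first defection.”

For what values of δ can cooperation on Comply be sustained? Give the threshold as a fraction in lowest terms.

Lumen's threshold: (28−19)/(28−11) = 9/17.
Caledon's threshold: (14−13)/(14−4) = 1/10.
9/17 > 1/10, so Lumen binds and δ* = 9/17.

9/17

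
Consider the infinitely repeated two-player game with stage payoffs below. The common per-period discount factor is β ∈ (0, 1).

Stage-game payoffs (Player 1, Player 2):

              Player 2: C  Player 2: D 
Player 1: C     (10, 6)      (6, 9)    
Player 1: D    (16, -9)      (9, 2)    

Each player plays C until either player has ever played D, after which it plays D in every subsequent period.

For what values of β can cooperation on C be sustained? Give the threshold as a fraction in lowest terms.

Player 1's threshold: (16−10)/(16−9) = 6/7.
Player 2's threshold: (9−6)/(9−2) = 3/7.
6/7 > 3/7, so Player 1 binds and β* = 6/7.

6/7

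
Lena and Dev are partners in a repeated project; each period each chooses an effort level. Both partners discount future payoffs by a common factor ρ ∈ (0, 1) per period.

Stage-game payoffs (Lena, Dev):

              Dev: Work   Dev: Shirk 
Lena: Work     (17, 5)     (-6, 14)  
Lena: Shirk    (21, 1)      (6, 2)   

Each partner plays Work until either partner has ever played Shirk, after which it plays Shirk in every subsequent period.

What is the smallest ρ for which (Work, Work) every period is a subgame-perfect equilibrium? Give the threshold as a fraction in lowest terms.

Lena: cooperation gives 17 each period; deviation gives 21 once then 6 forever.
  17/(1−ρ) ≥ 21 + 6ρ/(1−ρ) ⇒ ρ ≥ 4/15.
Dev: cooperation gives 5 each period; deviation gives 14 once then 2 forever.
  ρ ≥ 9/12 = 3/4.
Both must hold, so the binding constraint is Dev's: ρ ≥ 3/4.

3/4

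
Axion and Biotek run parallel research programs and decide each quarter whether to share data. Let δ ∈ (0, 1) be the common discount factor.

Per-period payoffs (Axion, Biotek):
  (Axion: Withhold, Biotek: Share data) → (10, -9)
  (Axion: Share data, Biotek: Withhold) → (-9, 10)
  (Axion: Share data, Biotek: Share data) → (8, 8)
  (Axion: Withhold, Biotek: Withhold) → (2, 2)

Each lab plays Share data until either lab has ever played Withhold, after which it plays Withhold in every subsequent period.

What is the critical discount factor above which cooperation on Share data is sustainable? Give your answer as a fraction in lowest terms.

1/4

One-period gain from deviating is 10 − 8 = 2. The loss is 8 − 2 = 6 in every subsequent period, with present value 6·δ/(1−δ).
Deviation is unprofitable when 6·δ/(1−δ) ≥ 2, i.e. δ/(1−δ) ≥ 1/3.
Equivalently δ ≥ 2/(2+6) = 1/4.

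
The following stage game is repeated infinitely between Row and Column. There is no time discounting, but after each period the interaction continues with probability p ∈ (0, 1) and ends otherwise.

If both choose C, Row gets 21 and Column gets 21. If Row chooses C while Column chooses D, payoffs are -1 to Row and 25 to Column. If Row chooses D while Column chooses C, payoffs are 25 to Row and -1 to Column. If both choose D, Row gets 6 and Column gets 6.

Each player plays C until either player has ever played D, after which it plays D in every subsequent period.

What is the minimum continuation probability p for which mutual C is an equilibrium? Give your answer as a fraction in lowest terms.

4/19

With no time discounting, the continuation probability p plays the role of the discount factor.
Grim-trigger IC: 21/(1−p) ≥ 25 + 6p/(1−p) ⇒ p ≥ (25−21)/(25−6) = 4/19.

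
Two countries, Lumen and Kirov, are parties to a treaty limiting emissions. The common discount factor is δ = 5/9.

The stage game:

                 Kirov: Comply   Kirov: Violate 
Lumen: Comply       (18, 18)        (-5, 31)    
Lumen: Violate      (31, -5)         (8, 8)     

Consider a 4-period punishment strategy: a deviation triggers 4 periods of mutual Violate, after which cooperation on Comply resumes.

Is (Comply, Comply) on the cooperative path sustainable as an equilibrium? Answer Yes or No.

No

Comparing payoff streams over the 5 periods until play realigns: cooperate → 18(1+δ+…+δ^4); deviate → 31 + 8(δ+…+δ^4).
Cooperation is sustained iff (18−8)(δ+…+δ^4) ≥ 31−18.
δ+…+δ^4 = 5/9·(1−(5/9)^4)/(1−5/9) = 1.1309, and (31−18)/(18−8) = 1.3000.
1.1309 < 1.3000, so cooperation is not sustainable.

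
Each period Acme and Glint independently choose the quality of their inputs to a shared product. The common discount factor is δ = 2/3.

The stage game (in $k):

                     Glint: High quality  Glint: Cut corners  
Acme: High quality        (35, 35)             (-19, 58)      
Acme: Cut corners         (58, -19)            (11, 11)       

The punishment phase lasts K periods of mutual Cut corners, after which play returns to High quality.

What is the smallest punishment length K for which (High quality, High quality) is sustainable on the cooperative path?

2

Need Σ_{k=1}^{K} δ^k ≥ (58−35)/(35−11) = 0.9583 at δ = 2/3.
At K = 1 the sum is 0.6667 < 0.9583; at K = 2 it is 1.1111 ≥ 0.9583.
So the minimum punishment length is K = 2.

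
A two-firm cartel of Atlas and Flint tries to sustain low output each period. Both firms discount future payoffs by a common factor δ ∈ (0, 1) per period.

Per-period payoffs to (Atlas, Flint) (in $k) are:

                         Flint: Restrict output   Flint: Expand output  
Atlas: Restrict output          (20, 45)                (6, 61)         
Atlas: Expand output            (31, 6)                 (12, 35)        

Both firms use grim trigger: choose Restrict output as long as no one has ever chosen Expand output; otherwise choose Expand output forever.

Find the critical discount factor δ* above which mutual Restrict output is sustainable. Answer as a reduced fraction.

For Atlas: deviation gain 31−20 = 11, per-period punishment loss 20−12 = 8. IC gives δ ≥ 11/19.
For Flint: gain 16, loss 10 per period, so δ ≥ 16/26 = 8/13.
The tighter constraint is Flint's, so cooperation needs δ ≥ 8/13.

8/13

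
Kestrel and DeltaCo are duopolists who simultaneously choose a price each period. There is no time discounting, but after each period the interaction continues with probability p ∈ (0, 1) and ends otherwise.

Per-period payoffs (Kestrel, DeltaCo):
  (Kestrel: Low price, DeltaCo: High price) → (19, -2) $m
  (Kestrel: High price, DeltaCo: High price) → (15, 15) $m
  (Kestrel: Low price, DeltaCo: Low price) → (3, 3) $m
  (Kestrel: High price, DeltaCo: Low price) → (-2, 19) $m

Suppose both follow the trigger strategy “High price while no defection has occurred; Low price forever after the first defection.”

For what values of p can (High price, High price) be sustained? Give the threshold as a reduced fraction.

With no time discounting, the continuation probability p plays the role of the discount factor.
Grim-trigger IC: 15/(1−p) ≥ 19 + 3p/(1−p) ⇒ p ≥ (19−15)/(19−3) = 1/4.

1/4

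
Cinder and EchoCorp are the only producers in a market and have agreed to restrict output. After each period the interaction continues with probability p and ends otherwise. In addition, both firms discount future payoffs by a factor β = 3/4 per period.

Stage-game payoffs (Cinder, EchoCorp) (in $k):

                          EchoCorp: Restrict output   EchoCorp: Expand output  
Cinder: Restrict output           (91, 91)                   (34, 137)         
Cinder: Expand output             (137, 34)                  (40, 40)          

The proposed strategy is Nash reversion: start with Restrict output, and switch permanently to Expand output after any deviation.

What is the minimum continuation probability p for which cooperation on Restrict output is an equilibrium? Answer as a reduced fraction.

184/291

With continuation probability p and discount β, the effective per-period discount factor is βp.
Grim-trigger IC: βp ≥ (137−91)/(137−40) = 46/97.
So p ≥ (46/97)/(3/4) = 184/291.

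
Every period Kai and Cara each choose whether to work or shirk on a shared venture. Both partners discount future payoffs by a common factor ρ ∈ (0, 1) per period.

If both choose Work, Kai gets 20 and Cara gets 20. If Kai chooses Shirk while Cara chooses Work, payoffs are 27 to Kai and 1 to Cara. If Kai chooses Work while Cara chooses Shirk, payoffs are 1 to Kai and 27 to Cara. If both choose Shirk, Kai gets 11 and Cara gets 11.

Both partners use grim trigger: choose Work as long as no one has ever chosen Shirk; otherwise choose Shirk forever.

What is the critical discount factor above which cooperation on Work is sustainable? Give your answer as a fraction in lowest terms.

7/16

One-period gain from deviating is 27 − 20 = 7. The loss is 20 − 11 = 9 in every subsequent period, with present value 9·ρ/(1−ρ).
Deviation is unprofitable when 9·ρ/(1−ρ) ≥ 7, i.e. ρ/(1−ρ) ≥ 7/9.
Equivalently ρ ≥ 7/(7+9) = 7/16.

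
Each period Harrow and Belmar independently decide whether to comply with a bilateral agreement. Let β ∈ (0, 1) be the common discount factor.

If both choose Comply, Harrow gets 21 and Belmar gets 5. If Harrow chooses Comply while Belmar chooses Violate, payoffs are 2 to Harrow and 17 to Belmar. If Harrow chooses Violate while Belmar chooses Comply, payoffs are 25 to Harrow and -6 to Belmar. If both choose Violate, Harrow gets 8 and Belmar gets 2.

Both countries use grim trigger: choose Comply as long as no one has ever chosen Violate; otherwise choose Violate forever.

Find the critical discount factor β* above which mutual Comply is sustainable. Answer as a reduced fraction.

For Harrow: deviation gain 25−21 = 4, per-period punishment loss 21−8 = 13. IC gives β ≥ 4/17.
For Belmar: gain 12, loss 3 per period, so β ≥ 12/15 = 4/5.
The tighter constraint is Belmar's, so cooperation needs β ≥ 4/5.

4/5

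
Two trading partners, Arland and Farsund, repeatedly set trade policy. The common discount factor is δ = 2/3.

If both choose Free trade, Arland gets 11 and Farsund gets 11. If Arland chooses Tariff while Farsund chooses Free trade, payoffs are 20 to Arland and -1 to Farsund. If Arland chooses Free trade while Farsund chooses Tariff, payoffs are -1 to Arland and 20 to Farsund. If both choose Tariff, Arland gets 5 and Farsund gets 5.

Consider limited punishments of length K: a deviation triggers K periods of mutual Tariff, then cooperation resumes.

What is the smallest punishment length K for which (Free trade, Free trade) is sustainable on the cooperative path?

4

No profitable deviation requires (11−5)(δ+…+δ^K) ≥ 20−11, i.e. δ+…+δ^K ≥ 3/2 ≈ 1.5000.
With δ = 2/3, the partial sums are K=1: 0.6667, K=2: 1.1111, K=3: 1.4074, K=4: 1.6049.
K = 4 is the first length at which the sum reaches 1.5000.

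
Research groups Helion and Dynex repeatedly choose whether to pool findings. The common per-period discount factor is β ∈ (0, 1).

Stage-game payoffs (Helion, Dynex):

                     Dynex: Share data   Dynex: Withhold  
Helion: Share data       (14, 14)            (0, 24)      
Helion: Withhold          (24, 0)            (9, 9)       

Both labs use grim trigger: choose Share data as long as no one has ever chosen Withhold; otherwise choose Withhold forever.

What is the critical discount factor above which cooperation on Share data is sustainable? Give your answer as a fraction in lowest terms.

2/3

14/(1−β) ≥ 24 + 9β/(1−β)
14 ≥ 24 − 15β
β ≥ 10/15 = 2/3.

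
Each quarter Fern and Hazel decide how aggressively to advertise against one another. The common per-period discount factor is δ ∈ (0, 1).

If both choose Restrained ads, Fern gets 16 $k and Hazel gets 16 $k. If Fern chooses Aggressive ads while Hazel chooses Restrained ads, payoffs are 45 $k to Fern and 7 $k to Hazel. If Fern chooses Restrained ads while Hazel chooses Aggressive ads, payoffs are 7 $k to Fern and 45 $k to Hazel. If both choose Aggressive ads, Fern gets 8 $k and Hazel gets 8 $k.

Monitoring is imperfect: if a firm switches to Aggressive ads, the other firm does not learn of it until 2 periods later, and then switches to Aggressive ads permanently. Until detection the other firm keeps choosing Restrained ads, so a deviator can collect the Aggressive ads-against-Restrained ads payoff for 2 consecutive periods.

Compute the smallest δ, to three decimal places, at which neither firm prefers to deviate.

The best deviation is to choose Aggressive ads for all 2 undetected periods, earning 45 each, then 8 forever once detected.
Deviation value: 45(1−δ^2)/(1−δ) + 8δ^2/(1−δ); cooperation value: 16/(1−δ).
IC: 16 ≥ 45(1−δ^2) + 8δ^2 = 45 − 37δ^2.
So δ^2 ≥ 29/37, giving δ ≥ (29/37)^(1/2) ≈ 0.885.

0.885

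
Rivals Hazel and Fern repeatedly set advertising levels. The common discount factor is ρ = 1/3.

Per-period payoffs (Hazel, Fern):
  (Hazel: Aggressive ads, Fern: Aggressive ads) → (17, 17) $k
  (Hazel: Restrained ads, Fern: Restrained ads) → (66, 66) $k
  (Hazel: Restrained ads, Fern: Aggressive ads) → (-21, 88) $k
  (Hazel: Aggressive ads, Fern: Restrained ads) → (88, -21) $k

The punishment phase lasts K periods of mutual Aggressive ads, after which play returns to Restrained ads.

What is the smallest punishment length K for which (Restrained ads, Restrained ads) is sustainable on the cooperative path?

IC: ρ(1−ρ^K)/(1−ρ) ≥ (88−66)/(66−17) = 22/49.
With ρ = 1/3: need 1 − ρ^K ≥ 22/49·(1−1/3)/(1/3), i.e. ρ^K ≤ 0.1020.
Since (1/3)^2 = 0.1111 and (1/3)^3 = 0.0370, the smallest such K is 3.

3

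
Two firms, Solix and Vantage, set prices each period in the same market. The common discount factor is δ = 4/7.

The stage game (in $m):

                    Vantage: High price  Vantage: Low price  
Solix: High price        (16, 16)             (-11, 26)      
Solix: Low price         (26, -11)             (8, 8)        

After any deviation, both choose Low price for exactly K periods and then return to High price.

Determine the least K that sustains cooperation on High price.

IC: δ(1−δ^K)/(1−δ) ≥ (26−16)/(16−8) = 5/4.
With δ = 4/7: need 1 − δ^K ≥ 5/4·(1−4/7)/(4/7), i.e. δ^K ≤ 0.0625.
Since (4/7)^4 = 0.1066 and (4/7)^5 = 0.0609, the smallest such K is 5.

5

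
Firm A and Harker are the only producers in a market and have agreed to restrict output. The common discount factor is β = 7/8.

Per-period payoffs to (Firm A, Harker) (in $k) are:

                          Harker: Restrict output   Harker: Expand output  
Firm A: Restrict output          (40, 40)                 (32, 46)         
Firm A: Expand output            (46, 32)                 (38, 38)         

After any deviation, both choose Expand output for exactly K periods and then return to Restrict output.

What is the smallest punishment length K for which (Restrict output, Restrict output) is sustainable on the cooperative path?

5

IC: β(1−β^K)/(1−β) ≥ (46−40)/(40−38) = 3.
With β = 7/8: need 1 − β^K ≥ 3·(1−7/8)/(7/8), i.e. β^K ≤ 0.5714.
Since (7/8)^4 = 0.5862 and (7/8)^5 = 0.5129, the smallest such K is 5.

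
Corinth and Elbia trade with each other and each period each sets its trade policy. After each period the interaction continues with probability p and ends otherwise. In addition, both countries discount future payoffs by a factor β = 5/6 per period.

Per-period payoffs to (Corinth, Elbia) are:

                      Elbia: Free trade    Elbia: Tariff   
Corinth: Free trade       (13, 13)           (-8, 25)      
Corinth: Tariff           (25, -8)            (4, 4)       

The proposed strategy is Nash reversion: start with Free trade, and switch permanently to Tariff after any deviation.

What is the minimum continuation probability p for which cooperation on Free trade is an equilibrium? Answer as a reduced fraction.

24/35

Expected continuation weight on next period's payoff is β·p = 5/6·p, which plays the role of the discount factor.
Cooperation requires 5/6·p ≥ (25−13)/(25−4) = 4/7, hence p ≥ 24/35.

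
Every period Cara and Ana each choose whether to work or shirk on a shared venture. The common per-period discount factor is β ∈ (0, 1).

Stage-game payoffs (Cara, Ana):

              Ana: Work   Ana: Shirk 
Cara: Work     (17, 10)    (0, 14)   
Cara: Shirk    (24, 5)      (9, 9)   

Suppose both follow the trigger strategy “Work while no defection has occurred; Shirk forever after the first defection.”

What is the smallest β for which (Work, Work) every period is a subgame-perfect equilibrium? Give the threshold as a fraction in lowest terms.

4/5

For Cara: deviation gain 24−17 = 7, per-period punishment loss 17−9 = 8. IC gives β ≥ 7/15.
For Ana: gain 4, loss 1 per period, so β ≥ 4/5.
The tighter constraint is Ana's, so cooperation needs β ≥ 4/5.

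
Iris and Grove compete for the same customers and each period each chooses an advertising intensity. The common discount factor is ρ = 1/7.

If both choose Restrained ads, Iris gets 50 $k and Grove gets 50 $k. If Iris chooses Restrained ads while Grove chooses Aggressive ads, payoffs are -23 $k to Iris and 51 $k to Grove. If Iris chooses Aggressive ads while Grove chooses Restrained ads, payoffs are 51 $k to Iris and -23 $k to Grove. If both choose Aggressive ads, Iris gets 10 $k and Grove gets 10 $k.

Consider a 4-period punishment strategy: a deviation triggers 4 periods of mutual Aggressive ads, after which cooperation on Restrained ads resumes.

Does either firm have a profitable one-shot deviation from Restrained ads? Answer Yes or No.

Comparing payoff streams over the 5 periods until play realigns: cooperate → 50(1+ρ+…+ρ^4); deviate → 51 + 10(ρ+…+ρ^4).
Cooperation is sustained iff (50−10)(ρ+…+ρ^4) ≥ 51−50.
ρ+…+ρ^4 = 1/7·(1−(1/7)^4)/(1−1/7) = 0.1666, and (51−50)/(50−10) = 0.0250.
0.1666 ≥ 0.0250, so cooperation is sustainable.

No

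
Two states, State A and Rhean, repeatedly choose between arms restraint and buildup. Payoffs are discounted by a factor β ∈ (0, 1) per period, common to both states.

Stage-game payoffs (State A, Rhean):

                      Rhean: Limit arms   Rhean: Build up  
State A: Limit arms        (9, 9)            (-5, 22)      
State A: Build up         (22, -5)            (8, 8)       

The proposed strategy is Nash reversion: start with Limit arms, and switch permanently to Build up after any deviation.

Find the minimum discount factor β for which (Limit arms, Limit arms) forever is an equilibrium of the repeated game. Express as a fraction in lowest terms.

13/14

Under grim trigger the critical discount factor is (T−C)/(T−P) with T = 22, C = 9, P = 8.
β* = (22−9)/(22−8) = 13/14.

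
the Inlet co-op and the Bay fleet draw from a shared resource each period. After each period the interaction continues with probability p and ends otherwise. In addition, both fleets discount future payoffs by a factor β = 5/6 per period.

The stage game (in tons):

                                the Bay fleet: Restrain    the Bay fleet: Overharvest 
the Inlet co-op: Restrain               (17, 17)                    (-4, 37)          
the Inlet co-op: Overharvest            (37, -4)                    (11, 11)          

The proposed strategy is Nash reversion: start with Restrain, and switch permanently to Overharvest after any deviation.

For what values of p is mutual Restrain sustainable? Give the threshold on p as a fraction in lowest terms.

With continuation probability p and discount β, the effective per-period discount factor is βp.
Grim-trigger IC: βp ≥ (37−17)/(37−11) = 10/13.
So p ≥ (10/13)/(5/6) = 12/13.

12/13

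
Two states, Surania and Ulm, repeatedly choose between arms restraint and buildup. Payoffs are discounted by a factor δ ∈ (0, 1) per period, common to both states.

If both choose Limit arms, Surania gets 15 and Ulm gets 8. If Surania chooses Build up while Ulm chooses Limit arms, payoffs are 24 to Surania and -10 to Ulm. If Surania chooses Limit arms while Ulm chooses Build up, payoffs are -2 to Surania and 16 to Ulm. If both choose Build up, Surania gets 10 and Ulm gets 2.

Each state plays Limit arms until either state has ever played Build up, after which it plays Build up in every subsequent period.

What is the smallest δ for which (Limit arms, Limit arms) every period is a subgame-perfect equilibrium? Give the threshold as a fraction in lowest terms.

Surania's threshold: (24−15)/(24−10) = 9/14.
Ulm's threshold: (16−8)/(16−2) = 4/7.
9/14 > 4/7, so Surania binds and δ* = 9/14.

9/14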